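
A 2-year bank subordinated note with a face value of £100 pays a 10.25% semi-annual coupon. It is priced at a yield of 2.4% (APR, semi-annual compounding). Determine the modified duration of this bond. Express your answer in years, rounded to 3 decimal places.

Periodic yield y = 0.012. First find Macaulay duration:
  t   CF        PV=CF/(1+0.012)^t    t·PV
  1        5.125         5.0642         5.0642
  2        5.125         5.0042        10.0084
  3        5.125         4.9448        14.8345
  4      105.125       100.2268       400.9073
  Σ                    115.2401       430.8144
P = 115.2401; Macaulay duration = 430.8144 / 115.2401 = 3.73841 half-year periods = 1.86920 years.
Modified duration = D_Mac / (1 + y) = 1.86920 / 1.012 = 1.84704 years.

1.847 years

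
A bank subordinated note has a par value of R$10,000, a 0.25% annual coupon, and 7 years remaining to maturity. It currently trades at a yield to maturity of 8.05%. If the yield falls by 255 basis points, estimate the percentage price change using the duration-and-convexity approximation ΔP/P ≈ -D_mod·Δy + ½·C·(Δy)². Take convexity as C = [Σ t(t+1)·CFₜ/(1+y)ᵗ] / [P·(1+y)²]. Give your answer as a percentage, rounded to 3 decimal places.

+17.888%

With y = 0.0805:
  t   CF        PV=CF/(1+0.0805)^t    t·PV        t(t+1)·PV
  1        25.00        23.1374        23.1374          46.2749
  2        25.00        21.4136        42.8273         128.4818
  3        25.00        19.8183        59.4548         237.8192
  4        25.00        18.3418        73.3670         366.8351
  5        25.00        16.9752        84.8762         509.2575
  6        25.00        15.7105        94.2633         659.8431
  7    10,025.00     5,830.5696    40,813.9871     326,511.8967
  Σ                  5,945.9665    41,191.9132     328,460.4083
P = 5,945.9665; D_Mac = 6.92771 yrs; D_mod = 6.41158 yrs; C = 47.31633.
Duration effect: -6.41158 × (-0.0255) = +0.163495
Convexity effect: 0.5 × 47.31633 × (-0.0255)² = +0.0153837
ΔP/P ≈ +0.163495 + 0.0153837 = +0.178879 = +17.8879%.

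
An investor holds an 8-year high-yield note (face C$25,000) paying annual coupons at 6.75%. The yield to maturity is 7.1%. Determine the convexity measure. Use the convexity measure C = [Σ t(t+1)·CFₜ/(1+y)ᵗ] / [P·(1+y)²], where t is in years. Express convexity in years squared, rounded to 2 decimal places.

With y = 0.071:
  t   CF        PV=CF/(1+0.071)^t    t·PV        t(t+1)·PV
  1     1,687.50     1,575.6303     1,575.6303       3,151.2605
  2     1,687.50     1,471.1767     2,942.3534       8,827.0602
  3     1,687.50     1,373.6477     4,120.9432      16,483.7726
  4     1,687.50     1,282.5842     5,130.3369      25,651.6847
  5     1,687.50     1,197.5576     5,987.7882      35,926.7293
  6     1,687.50     1,118.1677     6,709.0064      46,963.0449
  7     1,687.50     1,044.0408     7,308.2859      58,466.2868
  8    26,687.50    15,416.7250   123,333.8000   1,110,004.2002
  Σ                 24,479.5301   157,108.1443   1,305,474.0393
P = 24,479.5301.
Convexity = Σ t(t+1)·PV / [P·(1+y)²] = 1,305,474.0393 / (24,479.5301 × 1.147041) = 46.49286.

46.49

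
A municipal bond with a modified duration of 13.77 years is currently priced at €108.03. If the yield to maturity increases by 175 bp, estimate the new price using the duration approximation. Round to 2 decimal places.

Duration approximation: ΔP/P ≈ -D_mod · Δy = -13.77 × (+0.0175) = -0.240975.
New price ≈ 108.03 × (1 - 0.240975) = 81.99747075.

€82.00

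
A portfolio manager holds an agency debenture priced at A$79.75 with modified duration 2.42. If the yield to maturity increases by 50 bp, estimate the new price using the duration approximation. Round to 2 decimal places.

Duration approximation: ΔP/P ≈ -D_mod · Δy = -2.42 × (+0.005) = -0.012100.
New price ≈ 79.75 × (1 - 0.012100) = 78.785025.

A$78.79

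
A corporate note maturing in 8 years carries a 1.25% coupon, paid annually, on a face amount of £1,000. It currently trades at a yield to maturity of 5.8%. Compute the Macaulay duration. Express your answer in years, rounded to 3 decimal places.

7.585 years

Periodic yield y = 0.058. Discount each cash flow and weight by its year:
  t   CF        PV=CF/(1+0.058)^t    t·PV
  1        12.50        11.8147        11.8147
  2        12.50        11.1671        22.3341
  3        12.50        10.5549        31.6646
  4        12.50         9.9763        39.9050
  5        12.50         9.4293        47.1467
  6        12.50         8.9124        53.4746
  7        12.50         8.4238        58.9669
  8     1,012.50       644.9257     5,159.4057
  Σ                    715.2043     5,424.7124
Price P = Σ PV = 715.2043.
Macaulay duration = Σ(t·PV) / P = 5,424.7124 / 715.2043 = 7.58484 years.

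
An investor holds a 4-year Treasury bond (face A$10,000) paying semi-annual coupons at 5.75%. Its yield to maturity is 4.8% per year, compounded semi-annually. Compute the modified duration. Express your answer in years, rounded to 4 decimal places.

3.5520 years

Periodic yield y = 0.024. First find Macaulay duration:
  t   CF        PV=CF/(1+0.024)^t    t·PV
  1       287.50       280.7617       280.7617
  2       287.50       274.1814       548.3627
  3       287.50       267.7552       803.2657
  4       287.50       261.4797     1,045.9189
  5       287.50       255.3513     1,276.7565
  6       287.50       249.3665     1,496.1990
  7       287.50       243.5220     1,704.6538
  8    10,287.50     8,509.6206    68,076.9644
  Σ                 10,342.0384    75,232.8828
P = 10,342.0384; Macaulay duration = 75,232.8828 / 10,342.0384 = 7.27447 half-year periods = 3.63724 years.
Modified duration = D_Mac / (1 + y) = 3.63724 / 1.024 = 3.55199 years.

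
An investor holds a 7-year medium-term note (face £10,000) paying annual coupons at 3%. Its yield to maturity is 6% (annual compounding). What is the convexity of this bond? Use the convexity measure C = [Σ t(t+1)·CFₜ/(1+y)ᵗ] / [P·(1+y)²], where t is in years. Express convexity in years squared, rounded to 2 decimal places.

43.74

With y = 0.06:
  t   CF        PV=CF/(1+0.06)^t    t·PV        t(t+1)·PV
  1       300.00       283.0189       283.0189         566.0377
  2       300.00       266.9989       533.9979       1,601.9936
  3       300.00       251.8858       755.6574       3,022.6294
  4       300.00       237.6281       950.5124       4,752.5620
  5       300.00       224.1775     1,120.8873       6,725.3236
  6       300.00       211.4882     1,268.9290       8,882.5028
  7    10,300.00     6,850.0883    47,950.6179     383,604.9431
  Σ                  8,325.2856    52,863.6206     409,155.9922
P = 8,325.2856.
Convexity = Σ t(t+1)·PV / [P·(1+y)²] = 409,155.9922 / (8,325.2856 × 1.123600) = 43.73993.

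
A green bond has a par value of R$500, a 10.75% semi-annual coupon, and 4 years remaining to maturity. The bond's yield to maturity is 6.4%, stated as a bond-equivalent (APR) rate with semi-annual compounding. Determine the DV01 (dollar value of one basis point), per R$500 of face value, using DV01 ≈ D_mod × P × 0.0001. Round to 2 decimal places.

R$0.19

Periodic yield y = 0.032.
  t   CF        PV=CF/(1+0.032)^t    t·PV
  1       26.875        26.0417        26.0417
  2       26.875        25.2342        50.4683
  3       26.875        24.4517        73.3552
  4       26.875        23.6935        94.7741
  5       26.875        22.9588       114.7942
  6       26.875        22.2469       133.4816
  7       26.875        21.5571       150.8998
  8      526.875       409.5152     3,276.1215
  Σ                    575.6992     3,919.9364
P = 575.6992; D_Mac = 6.80900 half-year periods = 3.40450 yrs; D_mod = 3.29893 yrs.
DV01 ≈ 3.29893 × 575.6992 × 0.0001 = 0.189919.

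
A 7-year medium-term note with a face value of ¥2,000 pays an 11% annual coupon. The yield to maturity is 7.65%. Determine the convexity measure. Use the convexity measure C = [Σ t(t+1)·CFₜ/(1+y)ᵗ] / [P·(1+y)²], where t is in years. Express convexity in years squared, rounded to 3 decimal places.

33.610

With y = 0.0765:
  t   CF        PV=CF/(1+0.0765)^t    t·PV        t(t+1)·PV
  1       220.00       204.3660       204.3660         408.7320
  2       220.00       189.8430       379.6860       1,139.0581
  3       220.00       176.3521       529.0562       2,116.2249
  4       220.00       163.8199       655.2794       3,276.3972
  5       220.00       152.1782       760.8911       4,565.3467
  6       220.00       141.3639       848.1833       5,937.2832
  7     2,220.00     1,325.1186     9,275.8299      74,206.6391
  Σ                  2,353.0416    12,653.2920      91,649.6812
P = 2,353.0416.
Convexity = Σ t(t+1)·PV / [P·(1+y)²] = 91,649.6812 / (2,353.0416 × 1.158852) = 33.61037.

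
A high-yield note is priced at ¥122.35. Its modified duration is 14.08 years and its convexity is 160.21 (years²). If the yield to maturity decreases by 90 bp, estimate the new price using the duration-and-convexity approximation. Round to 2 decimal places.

Duration effect: -D_mod·Δy = -14.08 × (-0.009) = +0.126720
Convexity effect: ½·C·(Δy)² = 0.5 × 160.21 × (-0.009)² = +0.006488505
ΔP/P ≈ +0.126720 + 0.006488505 = +0.133208505
New price ≈ 122.35 × (1 + 0.133208505) = 138.64806058675.

¥138.65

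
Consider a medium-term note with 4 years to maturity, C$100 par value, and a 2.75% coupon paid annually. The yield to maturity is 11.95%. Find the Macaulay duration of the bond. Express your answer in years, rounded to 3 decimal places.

Periodic yield y = 0.1195. Discount each cash flow and weight by its year:
  t   CF        PV=CF/(1+0.1195)^t    t·PV
  1         2.75         2.4565         2.4565
  2         2.75         2.1942         4.3885
  3         2.75         1.9600         5.8801
  4       102.75        65.4162       261.6649
  Σ                     72.0269       274.3899
Price P = Σ PV = 72.0269.
Macaulay duration = Σ(t·PV) / P = 274.3899 / 72.0269 = 3.80955 years.

3.810 years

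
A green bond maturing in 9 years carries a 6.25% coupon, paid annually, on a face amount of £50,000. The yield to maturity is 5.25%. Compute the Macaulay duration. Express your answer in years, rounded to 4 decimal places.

Periodic yield y = 0.0525. Discount each cash flow and weight by its year:
  t   CF        PV=CF/(1+0.0525)^t    t·PV
  1     3,125.00     2,969.1211     2,969.1211
  2     3,125.00     2,821.0177     5,642.0354
  3     3,125.00     2,680.3019     8,040.9056
  4     3,125.00     2,546.6051    10,186.4204
  5     3,125.00     2,419.5773    12,097.8864
  6     3,125.00     2,298.8858    13,793.3147
  7     3,125.00     2,184.2145    15,289.5017
  8     3,125.00     2,075.2632    16,602.1056
  9    53,125.00    33,519.6907   301,677.2162
  Σ                 53,514.6773   386,298.5072
Price P = Σ PV = 53,514.6773.
Macaulay duration = Σ(t·PV) / P = 386,298.5072 / 53,514.6773 = 7.21855 years.

7.2186 years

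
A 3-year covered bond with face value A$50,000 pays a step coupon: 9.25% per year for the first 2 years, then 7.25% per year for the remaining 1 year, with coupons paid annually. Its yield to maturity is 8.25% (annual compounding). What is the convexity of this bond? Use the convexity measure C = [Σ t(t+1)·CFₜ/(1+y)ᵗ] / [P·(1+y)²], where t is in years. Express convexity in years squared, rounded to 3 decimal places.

9.118

With y = 0.0825:
  t   CF        PV=CF/(1+0.0825)^t    t·PV        t(t+1)·PV
  1     4,625.00     4,272.5173     4,272.5173       8,545.0346
  2     4,625.00     3,946.8982     7,893.7964      23,681.3893
  3    53,625.00    42,274.9975   126,824.9924     507,299.9695
  Σ                 50,494.4130   138,991.3061     539,526.3934
P = 50,494.4130.
Convexity = Σ t(t+1)·PV / [P·(1+y)²] = 539,526.3934 / (50,494.4130 × 1.171806) = 9.11829.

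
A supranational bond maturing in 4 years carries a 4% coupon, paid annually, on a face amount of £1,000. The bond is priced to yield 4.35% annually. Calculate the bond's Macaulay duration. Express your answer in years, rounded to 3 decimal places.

Periodic yield y = 0.0435. Discount each cash flow and weight by its year:
  t   CF        PV=CF/(1+0.0435)^t    t·PV
  1        40.00        38.3325        38.3325
  2        40.00        36.7346        73.4692
  3        40.00        35.2032       105.6097
  4     1,040.00       877.1291     3,508.5164
  Σ                    987.3995     3,725.9279
Price P = Σ PV = 987.3995.
Macaulay duration = Σ(t·PV) / P = 3,725.9279 / 987.3995 = 3.77348 years.

3.773 years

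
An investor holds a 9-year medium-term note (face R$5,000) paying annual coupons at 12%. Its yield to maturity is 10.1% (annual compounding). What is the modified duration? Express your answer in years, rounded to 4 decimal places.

Periodic yield y = 0.101. First find Macaulay duration:
  t   CF        PV=CF/(1+0.101)^t    t·PV
  1       600.00       544.9591       544.9591
  2       600.00       494.9674       989.9348
  3       600.00       449.5617     1,348.6851
  4       600.00       408.3212     1,633.2850
  5       600.00       370.8640     1,854.3199
  6       600.00       336.8429     2,021.0571
  7       600.00       305.9426     2,141.5985
  8       600.00       277.8771     2,223.0165
  9     5,600.00     2,355.6033    21,200.4298
  Σ                  5,544.9393    33,957.2858
P = 5,544.9393; Macaulay duration = 33,957.2858 / 5,544.9393 = 6.12401 years.
Modified duration = D_Mac / (1 + y) = 6.12401 / 1.101 = 5.56223 years.

5.5622 years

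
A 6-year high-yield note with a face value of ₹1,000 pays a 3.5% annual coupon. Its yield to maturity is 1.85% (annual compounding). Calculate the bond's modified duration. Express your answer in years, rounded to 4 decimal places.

5.4390 years

Periodic yield y = 0.0185. First find Macaulay duration:
  t   CF        PV=CF/(1+0.0185)^t    t·PV
  1        35.00        34.3643        34.3643
  2        35.00        33.7401        67.4801
  3        35.00        33.1272        99.3816
  4        35.00        32.5255       130.1020
  5        35.00        31.9347       159.6735
  6     1,035.00       927.2016     5,563.2093
  Σ                  1,092.8933     6,054.2109
P = 1,092.8933; Macaulay duration = 6,054.2109 / 1,092.8933 = 5.53962 years.
Modified duration = D_Mac / (1 + y) = 5.53962 / 1.0185 = 5.43900 years.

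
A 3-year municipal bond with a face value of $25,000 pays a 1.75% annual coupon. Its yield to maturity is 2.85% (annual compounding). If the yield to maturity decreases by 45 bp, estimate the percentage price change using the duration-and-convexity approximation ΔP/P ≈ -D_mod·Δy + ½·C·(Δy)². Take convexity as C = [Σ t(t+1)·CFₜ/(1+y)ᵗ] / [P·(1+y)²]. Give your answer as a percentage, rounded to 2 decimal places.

+1.30%

With y = 0.0285:
  t   CF        PV=CF/(1+0.0285)^t    t·PV        t(t+1)·PV
  1       437.50       425.3768       425.3768         850.7535
  2       437.50       413.5895       827.1789       2,481.5368
  3    25,437.50    23,380.9169    70,142.7507     280,571.0029
  Σ                 24,219.8831    71,395.3064     283,903.2932
P = 24,219.8831; D_Mac = 2.94780 yrs; D_mod = 2.86611 yrs; C = 11.08128.
Duration effect: -2.86611 × (-0.0045) = +0.012898
Convexity effect: 0.5 × 11.08128 × (-0.0045)² = +0.0001122
ΔP/P ≈ +0.012898 + 0.0001122 = +0.013010 = +1.3010%.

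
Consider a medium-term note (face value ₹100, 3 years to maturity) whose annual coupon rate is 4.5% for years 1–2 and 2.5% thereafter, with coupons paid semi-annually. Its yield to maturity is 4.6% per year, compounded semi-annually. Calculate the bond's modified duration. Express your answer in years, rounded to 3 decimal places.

Periodic yield y = 0.023. First find Macaulay duration:
  t   CF        PV=CF/(1+0.023)^t    t·PV
  1         2.25         2.1994         2.1994
  2         2.25         2.1500         4.2999
  3         2.25         2.1016         6.3049
  4         2.25         2.0544         8.2175
  5         1.25         1.1157         5.5783
  6       101.25        88.3367       530.0203
  Σ                     97.9578       556.6203
P = 97.9578; Macaulay duration = 556.6203 / 97.9578 = 5.68225 half-year periods = 2.84112 years.
Modified duration = D_Mac / (1 + y) = 2.84112 / 1.023 = 2.77725 years.

2.777 years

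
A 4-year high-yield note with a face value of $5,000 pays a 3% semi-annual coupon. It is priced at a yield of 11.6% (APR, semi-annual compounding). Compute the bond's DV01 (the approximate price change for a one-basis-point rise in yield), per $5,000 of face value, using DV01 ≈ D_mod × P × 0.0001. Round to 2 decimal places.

$1.30

Periodic yield y = 0.058.
  t   CF        PV=CF/(1+0.058)^t    t·PV
  1        75.00        70.8885        70.8885
  2        75.00        67.0023       134.0047
  3        75.00        63.3292       189.9877
  4        75.00        59.8575       239.4300
  5        75.00        56.5761       282.8804
  6        75.00        53.4746       320.8474
  7        75.00        50.5431       353.8015
  8     5,075.00     3,232.5906    25,860.7248
  Σ                  3,654.2619    27,452.5649
P = 3,654.2619; D_Mac = 7.51248 half-year periods = 3.75624 yrs; D_mod = 3.55032 yrs.
DV01 ≈ 3.55032 × 3,654.2619 × 0.0001 = 1.297380.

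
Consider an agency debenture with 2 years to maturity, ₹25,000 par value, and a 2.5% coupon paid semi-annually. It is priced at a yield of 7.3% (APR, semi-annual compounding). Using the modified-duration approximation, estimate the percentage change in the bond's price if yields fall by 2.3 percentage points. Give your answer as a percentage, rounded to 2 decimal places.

Periodic yield y = 0.0365. Modified duration first:
  t   CF        PV=CF/(1+0.0365)^t    t·PV
  1       312.50       301.4954       301.4954
  2       312.50       290.8784       581.7567
  3       312.50       280.6352       841.9055
  4    25,312.50    21,930.9687    87,723.8748
  Σ                 22,803.9776    89,449.0324
P = 22,803.9776; D_Mac = 3.92252 half-year periods = 1.96126 yrs; D_mod = 1.96126/(1+0.0365) = 1.89219 yrs.
ΔP/P ≈ -D_mod · Δy = -1.89219 × (-0.023) = +0.043520 = +4.3520%.

+4.35%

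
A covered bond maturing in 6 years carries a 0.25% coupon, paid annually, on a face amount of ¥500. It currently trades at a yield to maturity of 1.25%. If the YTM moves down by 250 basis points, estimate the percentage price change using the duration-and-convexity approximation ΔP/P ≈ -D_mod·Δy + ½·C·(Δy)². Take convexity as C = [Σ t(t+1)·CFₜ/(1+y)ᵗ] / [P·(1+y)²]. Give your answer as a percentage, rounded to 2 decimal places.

With y = 0.0125:
  t   CF        PV=CF/(1+0.0125)^t    t·PV        t(t+1)·PV
  1         1.25         1.2346         1.2346           2.4691
  2         1.25         1.2193         2.4387           7.3160
  3         1.25         1.2043         3.6128          14.4513
  4         1.25         1.1894         4.7576          23.7881
  5         1.25         1.1747         5.8736          35.2416
  6       501.25       465.2477     2,791.4859      19,540.4016
  Σ                    471.2700     2,809.4032      19,623.6677
P = 471.2700; D_Mac = 5.96135 yrs; D_mod = 5.88775 yrs; C = 40.61817.
Duration effect: -5.88775 × (-0.025) = +0.147194
Convexity effect: 0.5 × 40.61817 × (-0.025)² = +0.0126932
ΔP/P ≈ +0.147194 + 0.0126932 = +0.159887 = +15.9887%.

+15.99%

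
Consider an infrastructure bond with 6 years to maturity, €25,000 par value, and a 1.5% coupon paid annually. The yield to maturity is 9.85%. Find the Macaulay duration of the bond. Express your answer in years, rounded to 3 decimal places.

Periodic yield y = 0.0985. Discount each cash flow and weight by its year:
  t   CF        PV=CF/(1+0.0985)^t    t·PV
  1       375.00       341.3746       341.3746
  2       375.00       310.7643       621.5286
  3       375.00       282.8988       848.6964
  4       375.00       257.5319     1,030.1276
  5       375.00       234.4396     1,172.1980
  6    25,375.00    14,441.2798    86,647.6790
  Σ                 15,868.2890    90,661.6041
Price P = Σ PV = 15,868.2890.
Macaulay duration = Σ(t·PV) / P = 90,661.6041 / 15,868.2890 = 5.71338 years.

5.713 years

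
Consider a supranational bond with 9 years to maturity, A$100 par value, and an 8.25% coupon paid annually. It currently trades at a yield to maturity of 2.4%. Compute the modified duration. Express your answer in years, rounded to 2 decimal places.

6.96 years

Periodic yield y = 0.024. First find Macaulay duration:
  t   CF        PV=CF/(1+0.024)^t    t·PV
  1         8.25         8.0566         8.0566
  2         8.25         7.8678        15.7356
  3         8.25         7.6834        23.0502
  4         8.25         7.5033        30.0133
  5         8.25         7.3275        36.6374
  6         8.25         7.1557        42.9344
  7         8.25         6.9880        48.9162
  8         8.25         6.8242        54.5939
  9       108.25        87.4437       786.9929
  Σ                    146.8503     1,046.9305
P = 146.8503; Macaulay duration = 1,046.9305 / 146.8503 = 7.12924 years.
Modified duration = D_Mac / (1 + y) = 7.12924 / 1.024 = 6.96214 years.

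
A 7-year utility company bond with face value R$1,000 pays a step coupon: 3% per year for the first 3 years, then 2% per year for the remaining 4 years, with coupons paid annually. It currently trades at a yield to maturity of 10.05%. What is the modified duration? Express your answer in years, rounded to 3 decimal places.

Periodic yield y = 0.1005. First find Macaulay duration:
  t   CF        PV=CF/(1+0.1005)^t    t·PV
  1        30.00        27.2603        27.2603
  2        30.00        24.7709        49.5417
  3        30.00        22.5087        67.5262
  4        20.00        13.6355        54.5418
  5        20.00        12.3902        61.9512
  6        20.00        11.2587        67.5524
  7     1,020.00       521.7589     3,652.3121
  Σ                    633.5832     3,980.6859
P = 633.5832; Macaulay duration = 3,980.6859 / 633.5832 = 6.28281 years.
Modified duration = D_Mac / (1 + y) = 6.28281 / 1.1005 = 5.70905 years.

5.709 years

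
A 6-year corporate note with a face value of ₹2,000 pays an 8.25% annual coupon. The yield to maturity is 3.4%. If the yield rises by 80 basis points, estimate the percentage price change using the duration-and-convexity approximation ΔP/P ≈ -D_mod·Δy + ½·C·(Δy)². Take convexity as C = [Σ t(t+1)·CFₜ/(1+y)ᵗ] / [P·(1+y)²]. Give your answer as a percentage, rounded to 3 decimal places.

-3.838%

With y = 0.034:
  t   CF        PV=CF/(1+0.034)^t    t·PV        t(t+1)·PV
  1       165.00       159.5745       159.5745         319.1489
  2       165.00       154.3273       308.6547         925.9640
  3       165.00       149.2527       447.7582       1,791.0329
  4       165.00       144.3450       577.3801       2,886.9003
  5       165.00       139.5987       697.9933       4,187.9598
  6     2,165.00     1,771.4735    10,628.8412      74,401.8884
  Σ                  2,518.5718    12,820.2019      84,512.8944
P = 2,518.5718; D_Mac = 5.09027 yrs; D_mod = 4.92289 yrs; C = 31.38539.
Duration effect: -4.92289 × (+0.008) = -0.039383
Convexity effect: 0.5 × 31.38539 × (0.008)² = +0.0010043
ΔP/P ≈ -0.039383 + 0.0010043 = -0.038379 = -3.8379%.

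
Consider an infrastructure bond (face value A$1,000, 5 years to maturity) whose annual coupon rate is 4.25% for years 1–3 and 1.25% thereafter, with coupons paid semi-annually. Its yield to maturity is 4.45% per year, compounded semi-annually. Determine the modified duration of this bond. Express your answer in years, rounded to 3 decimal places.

Periodic yield y = 0.02225. First find Macaulay duration:
  t   CF        PV=CF/(1+0.02225)^t    t·PV
  1        21.25        20.7875        20.7875
  2        21.25        20.3350        40.6700
  3        21.25        19.8924        59.6773
  4        21.25        19.4594        77.8378
  5        21.25        19.0359        95.1795
  6        21.25        18.6216       111.7294
  7         6.25         5.3577        37.5041
  8         6.25         5.2411        41.9289
  9         6.25         5.1270        46.1433
  10    1,006.25       807.4854     8,074.8544
  Σ                    941.3431     8,606.3121
P = 941.3431; Macaulay duration = 8,606.3121 / 941.3431 = 9.14259 half-year periods = 4.57129 years.
Modified duration = D_Mac / (1 + y) = 4.57129 / 1.02225 = 4.47180 years.

4.472 years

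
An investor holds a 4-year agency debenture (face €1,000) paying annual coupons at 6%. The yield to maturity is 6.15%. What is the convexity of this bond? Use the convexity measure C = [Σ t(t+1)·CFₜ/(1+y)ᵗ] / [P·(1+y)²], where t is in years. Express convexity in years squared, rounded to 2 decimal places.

With y = 0.0615:
  t   CF        PV=CF/(1+0.0615)^t    t·PV        t(t+1)·PV
  1        60.00        56.5238        56.5238         113.0476
  2        60.00        53.2490       106.4980         319.4939
  3        60.00        50.1639       150.4917         601.9667
  4     1,060.00       834.8835     3,339.5339      16,697.6697
  Σ                    994.8201     3,653.0474      17,732.1779
P = 994.8201.
Convexity = Σ t(t+1)·PV / [P·(1+y)²] = 17,732.1779 / (994.8201 × 1.126782) = 15.81894.

15.82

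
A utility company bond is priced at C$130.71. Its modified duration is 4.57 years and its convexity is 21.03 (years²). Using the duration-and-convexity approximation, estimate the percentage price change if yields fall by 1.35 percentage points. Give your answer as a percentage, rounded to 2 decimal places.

Duration effect: -D_mod·Δy = -4.57 × (-0.0135) = +0.061695
Convexity effect: ½·C·(Δy)² = 0.5 × 21.03 × (-0.0135)² = +0.00191635875
ΔP/P ≈ +0.061695 + 0.00191635875 = +0.06361135875
= +6.361135875%.

+6.36%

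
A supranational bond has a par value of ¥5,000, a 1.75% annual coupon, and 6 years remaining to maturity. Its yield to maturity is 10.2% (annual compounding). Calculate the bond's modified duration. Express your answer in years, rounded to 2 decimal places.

5.14 years

Periodic yield y = 0.102. First find Macaulay duration:
  t   CF        PV=CF/(1+0.102)^t    t·PV
  1        87.50        79.4011        79.4011
  2        87.50        72.0518       144.1036
  3        87.50        65.3828       196.1483
  4        87.50        59.3310       237.3240
  5        87.50        53.8394       269.1969
  6     5,087.50     2,840.6312    17,043.7873
  Σ                  3,170.6373    17,969.9612
P = 3,170.6373; Macaulay duration = 17,969.9612 / 3,170.6373 = 5.66762 years.
Modified duration = D_Mac / (1 + y) = 5.66762 / 1.102 = 5.14303 years.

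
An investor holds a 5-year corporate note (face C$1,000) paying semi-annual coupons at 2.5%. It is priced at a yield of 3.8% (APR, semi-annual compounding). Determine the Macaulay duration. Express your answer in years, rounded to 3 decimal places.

4.721 years

Periodic yield y = 0.019. Discount each cash flow and weight by its period:
  t   CF        PV=CF/(1+0.019)^t    t·PV
  1        12.50        12.2669        12.2669
  2        12.50        12.0382        24.0764
  3        12.50        11.8137        35.4412
  4        12.50        11.5935        46.3739
  5        12.50        11.3773        56.8865
  6        12.50        11.1652        66.9910
  7        12.50        10.9570        76.6988
  8        12.50        10.7527        86.0214
  9        12.50        10.5522        94.9697
  10    1,012.50       838.7899     8,387.8990
  Σ                    941.3065     8,887.6247
Price P = Σ PV = 941.3065.
Macaulay duration = Σ(t·PV) / P = 8,887.6247 / 941.3065 = 9.44180 half-year periods.
In years: 9.44180 / 2 = 4.72090 years.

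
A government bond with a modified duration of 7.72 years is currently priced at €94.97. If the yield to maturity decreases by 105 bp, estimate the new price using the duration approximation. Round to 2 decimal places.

€102.67

Duration approximation: ΔP/P ≈ -D_mod · Δy = -7.72 × (-0.0105) = +0.081060.
New price ≈ 94.97 × (1 + 0.081060) = 102.6682682.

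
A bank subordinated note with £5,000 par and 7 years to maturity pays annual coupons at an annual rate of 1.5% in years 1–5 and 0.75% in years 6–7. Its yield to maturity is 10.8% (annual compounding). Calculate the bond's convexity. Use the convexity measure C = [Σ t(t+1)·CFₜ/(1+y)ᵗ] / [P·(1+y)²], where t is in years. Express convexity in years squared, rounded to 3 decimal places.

41.957

With y = 0.108:
  t   CF        PV=CF/(1+0.108)^t    t·PV        t(t+1)·PV
  1        75.00        67.6895        67.6895         135.3791
  2        75.00        61.0916       122.1833         366.5498
  3        75.00        55.1369       165.4106         661.6422
  4        75.00        49.7625       199.0500         995.2501
  5        75.00        44.9120       224.5600       1,347.3602
  6        37.50        20.2672       121.6029         851.2203
  7     5,037.50     2,457.1787    17,200.2507     137,602.0054
  Σ                  2,756.0383    18,100.7470     141,959.4072
P = 2,756.0383.
Convexity = Σ t(t+1)·PV / [P·(1+y)²] = 141,959.4072 / (2,756.0383 × 1.227664) = 41.95651.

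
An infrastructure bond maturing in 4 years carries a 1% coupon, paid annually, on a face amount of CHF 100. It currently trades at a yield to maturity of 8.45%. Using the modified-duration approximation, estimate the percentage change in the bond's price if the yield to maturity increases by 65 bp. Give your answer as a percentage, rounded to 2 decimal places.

Periodic yield y = 0.0845. Modified duration first:
  t   CF        PV=CF/(1+0.0845)^t    t·PV
  1         1.00         0.9221         0.9221
  2         1.00         0.8502         1.7005
  3         1.00         0.7840         2.3520
  4       101.00        73.0135       292.0540
  Σ                     75.5698       297.0285
P = 75.5698; D_Mac = 3.93052 yrs; D_mod = 3.93052/(1+0.0845) = 3.62427 yrs.
ΔP/P ≈ -D_mod · Δy = -3.62427 × (+0.0065) = -0.023558 = -2.3558%.

-2.36%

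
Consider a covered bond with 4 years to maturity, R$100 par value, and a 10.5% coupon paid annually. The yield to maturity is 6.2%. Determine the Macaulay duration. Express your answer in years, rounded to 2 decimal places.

3.50 years

Periodic yield y = 0.062. Discount each cash flow and weight by its year:
  t   CF        PV=CF/(1+0.062)^t    t·PV
  1        10.50         9.8870         9.8870
  2        10.50         9.3098        18.6196
  3        10.50         8.7663        26.2989
  4       110.50        86.8689       347.4755
  Σ                    114.8320       402.2810
Price P = Σ PV = 114.8320.
Macaulay duration = Σ(t·PV) / P = 402.2810 / 114.8320 = 3.50321 years.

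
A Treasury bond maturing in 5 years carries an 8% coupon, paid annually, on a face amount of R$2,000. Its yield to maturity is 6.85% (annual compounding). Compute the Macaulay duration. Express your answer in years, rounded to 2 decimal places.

4.33 years

Periodic yield y = 0.0685. Discount each cash flow and weight by its year:
  t   CF        PV=CF/(1+0.0685)^t    t·PV
  1       160.00       149.7426       149.7426
  2       160.00       140.1428       280.2857
  3       160.00       131.1585       393.4755
  4       160.00       122.7501       491.0004
  5     2,160.00     1,550.8904     7,754.4522
  Σ                  2,094.6845     9,068.9564
Price P = Σ PV = 2,094.6845.
Macaulay duration = Σ(t·PV) / P = 9,068.9564 / 2,094.6845 = 4.32951 years.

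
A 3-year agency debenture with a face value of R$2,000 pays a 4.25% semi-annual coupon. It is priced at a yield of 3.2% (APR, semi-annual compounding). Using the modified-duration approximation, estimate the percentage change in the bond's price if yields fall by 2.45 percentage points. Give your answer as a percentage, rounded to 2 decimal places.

Periodic yield y = 0.016. Modified duration first:
  t   CF        PV=CF/(1+0.016)^t    t·PV
  1        42.50        41.8307        41.8307
  2        42.50        41.1720        82.3439
  3        42.50        40.5236       121.5707
  4        42.50        39.8854       159.5417
  5        42.50        39.2573       196.2865
  6     2,042.50     1,856.9483    11,141.6899
  Σ                  2,059.6173    11,743.2634
P = 2,059.6173; D_Mac = 5.70167 half-year periods = 2.85084 yrs; D_mod = 2.85084/(1+0.016) = 2.80594 yrs.
ΔP/P ≈ -D_mod · Δy = -2.80594 × (-0.0245) = +0.068746 = +6.8746%.

+6.87%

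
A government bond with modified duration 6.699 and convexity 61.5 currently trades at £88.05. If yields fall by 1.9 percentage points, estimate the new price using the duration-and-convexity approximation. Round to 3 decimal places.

£100.235

Duration effect: -D_mod·Δy = -6.699 × (-0.019) = +0.127281
Convexity effect: ½·C·(Δy)² = 0.5 × 61.5 × (-0.019)² = +0.01110075
ΔP/P ≈ +0.127281 + 0.01110075 = +0.13838175
New price ≈ 88.05 × (1 + 0.13838175) = 100.2345130875.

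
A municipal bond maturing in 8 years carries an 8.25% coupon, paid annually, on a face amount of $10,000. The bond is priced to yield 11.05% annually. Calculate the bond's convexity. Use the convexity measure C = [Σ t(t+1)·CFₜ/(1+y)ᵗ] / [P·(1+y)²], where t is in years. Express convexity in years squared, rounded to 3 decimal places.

39.389

With y = 0.1105:
  t   CF        PV=CF/(1+0.1105)^t    t·PV        t(t+1)·PV
  1       825.00       742.9086       742.9086       1,485.8172
  2       825.00       668.9857     1,337.9714       4,013.9141
  3       825.00       602.4184     1,807.2553       7,229.0213
  4       825.00       542.4750     2,169.8998      10,849.4992
  5       825.00       488.4961     2,442.4807      14,654.8841
  6       825.00       439.8885     2,639.3308      18,475.3154
  7       825.00       396.1175     2,772.8224      22,182.5789
  8    10,825.00     4,680.3615    37,442.8923     336,986.0309
  Σ                  8,561.6513    51,355.5613     415,877.0612
P = 8,561.6513.
Convexity = Σ t(t+1)·PV / [P·(1+y)²] = 415,877.0612 / (8,561.6513 × 1.233210) = 39.38858.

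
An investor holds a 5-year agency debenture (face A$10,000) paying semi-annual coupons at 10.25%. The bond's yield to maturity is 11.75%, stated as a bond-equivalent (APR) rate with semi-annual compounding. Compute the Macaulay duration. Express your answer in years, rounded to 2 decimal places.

4.00 years

Periodic yield y = 0.05875. Discount each cash flow and weight by its period:
  t   CF        PV=CF/(1+0.05875)^t    t·PV
  1       512.50       484.0614       484.0614
  2       512.50       457.2008       914.4017
  3       512.50       431.8308     1,295.4924
  4       512.50       407.8685     1,631.4740
  5       512.50       385.2359     1,926.1795
  6       512.50       363.8592     2,183.1550
  7       512.50       343.6686     2,405.6805
  8       512.50       324.5985     2,596.7878
  9       512.50       306.5865     2,759.2787
  10   10,512.50     5,939.7994    59,397.9936
  Σ                  9,444.7096    75,594.5047
Price P = Σ PV = 9,444.7096.
Macaulay duration = Σ(t·PV) / P = 75,594.5047 / 9,444.7096 = 8.00390 half-year periods.
In years: 8.00390 / 2 = 4.00195 years.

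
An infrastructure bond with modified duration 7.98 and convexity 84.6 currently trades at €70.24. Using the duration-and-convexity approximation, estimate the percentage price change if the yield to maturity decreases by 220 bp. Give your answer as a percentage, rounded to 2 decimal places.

+19.60%

Duration effect: -D_mod·Δy = -7.98 × (-0.022) = +0.175560
Convexity effect: ½·C·(Δy)² = 0.5 × 84.6 × (-0.022)² = +0.0204732
ΔP/P ≈ +0.175560 + 0.0204732 = +0.1960332
= +19.60332%.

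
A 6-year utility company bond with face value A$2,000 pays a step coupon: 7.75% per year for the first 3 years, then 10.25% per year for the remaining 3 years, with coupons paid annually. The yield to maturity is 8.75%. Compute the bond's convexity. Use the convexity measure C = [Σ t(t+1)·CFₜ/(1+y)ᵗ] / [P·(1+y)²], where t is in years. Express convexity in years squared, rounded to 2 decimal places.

With y = 0.0875:
  t   CF        PV=CF/(1+0.0875)^t    t·PV        t(t+1)·PV
  1       155.00       142.5287       142.5287         285.0575
  2       155.00       131.0609       262.1218         786.3654
  3       155.00       120.5158       361.5473       1,446.1893
  4       205.00       146.5672       586.2688       2,931.3440
  5       205.00       134.7744       673.8722       4,043.2332
  6     2,205.00     1,333.0087     7,998.0525      55,986.3675
  Σ                  2,008.4558    10,024.3914      65,478.5569
P = 2,008.4558.
Convexity = Σ t(t+1)·PV / [P·(1+y)²] = 65,478.5569 / (2,008.4558 × 1.182656) = 27.56629.

27.57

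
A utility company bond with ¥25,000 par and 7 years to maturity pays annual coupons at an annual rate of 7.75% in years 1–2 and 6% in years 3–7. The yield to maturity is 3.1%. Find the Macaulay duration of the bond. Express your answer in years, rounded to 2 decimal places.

Periodic yield y = 0.031. Discount each cash flow and weight by its year:
  t   CF        PV=CF/(1+0.031)^t    t·PV
  1     1,937.50     1,879.2435     1,879.2435
  2     1,937.50     1,822.7386     3,645.4771
  3     1,500.00     1,368.7220     4,106.1661
  4     1,500.00     1,327.5675     5,310.2698
  5     1,500.00     1,287.6503     6,438.2515
  6     1,500.00     1,248.9334     7,493.6002
  7    26,500.00    21,401.0567   149,807.3967
  Σ                 30,335.9118   178,680.4049
Price P = Σ PV = 30,335.9118.
Macaulay duration = Σ(t·PV) / P = 178,680.4049 / 30,335.9118 = 5.89006 years.

5.89 years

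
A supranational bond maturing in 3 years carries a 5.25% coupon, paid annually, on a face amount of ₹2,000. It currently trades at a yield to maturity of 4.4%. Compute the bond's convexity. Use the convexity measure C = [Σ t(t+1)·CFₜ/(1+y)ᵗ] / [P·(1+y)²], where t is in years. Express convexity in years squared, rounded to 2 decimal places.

With y = 0.044:
  t   CF        PV=CF/(1+0.044)^t    t·PV        t(t+1)·PV
  1       105.00       100.5747       100.5747         201.1494
  2       105.00        96.3359       192.6719         578.0156
  3     2,105.00     1,849.9100     5,549.7301      22,198.9202
  Σ                  2,046.8207     5,842.9766      22,978.0852
P = 2,046.8207.
Convexity = Σ t(t+1)·PV / [P·(1+y)²] = 22,978.0852 / (2,046.8207 × 1.089936) = 10.29990.

10.30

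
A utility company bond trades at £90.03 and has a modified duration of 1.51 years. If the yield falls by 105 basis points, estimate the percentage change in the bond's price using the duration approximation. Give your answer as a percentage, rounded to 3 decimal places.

+1.586%

Duration approximation: ΔP/P ≈ -D_mod · Δy = -1.51 × (-0.0105) = +0.015855.
As a percentage: +1.5855%.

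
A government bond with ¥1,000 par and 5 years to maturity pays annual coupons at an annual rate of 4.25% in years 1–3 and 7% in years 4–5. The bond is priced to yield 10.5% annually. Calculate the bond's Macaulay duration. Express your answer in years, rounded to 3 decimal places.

Periodic yield y = 0.105. Discount each cash flow and weight by its year:
  t   CF        PV=CF/(1+0.105)^t    t·PV
  1        42.50        38.4615        38.4615
  2        42.50        34.8068        69.6136
  3        42.50        31.4994        94.4982
  4        70.00        46.9514       187.8058
  5     1,070.00       649.4899     3,247.4494
  Σ                    801.2091     3,637.8285
Price P = Σ PV = 801.2091.
Macaulay duration = Σ(t·PV) / P = 3,637.8285 / 801.2091 = 4.54042 years.

4.540 years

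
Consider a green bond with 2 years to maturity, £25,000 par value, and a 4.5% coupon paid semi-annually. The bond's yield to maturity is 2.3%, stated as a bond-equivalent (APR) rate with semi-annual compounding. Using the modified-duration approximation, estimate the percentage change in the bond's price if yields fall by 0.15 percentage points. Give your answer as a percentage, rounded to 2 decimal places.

+0.29%

Periodic yield y = 0.0115. Modified duration first:
  t   CF        PV=CF/(1+0.0115)^t    t·PV
  1       562.50       556.1048       556.1048
  2       562.50       549.7823     1,099.5646
  3       562.50       543.5317     1,630.5951
  4    25,562.50    24,419.6692    97,678.6769
  Σ                 26,069.0880   100,964.9413
P = 26,069.0880; D_Mac = 3.87298 half-year periods = 1.93649 yrs; D_mod = 1.93649/(1+0.0115) = 1.91447 yrs.
ΔP/P ≈ -D_mod · Δy = -1.91447 × (-0.0015) = +0.002872 = +0.2872%.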